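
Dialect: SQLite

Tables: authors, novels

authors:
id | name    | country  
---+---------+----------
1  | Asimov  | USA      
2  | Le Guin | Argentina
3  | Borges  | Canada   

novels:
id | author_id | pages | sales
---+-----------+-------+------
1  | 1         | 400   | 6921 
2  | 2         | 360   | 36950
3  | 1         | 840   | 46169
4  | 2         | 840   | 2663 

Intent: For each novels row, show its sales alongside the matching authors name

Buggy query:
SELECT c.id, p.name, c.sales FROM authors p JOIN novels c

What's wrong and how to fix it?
Bug: JOIN with no ON clause produces a cartesian product; every novels row pairs with every authors row

Fix: Add ON c.author_id = p.id to the JOIN

Corrected query:
SELECT c.id, p.name, c.sales FROM authors p JOIN novels c ON c.author_id = p.id

Result:
id | name    | sales
---+---------+------
1  | Asimov  | 6921 
2  | Le Guin | 36950
3  | Asimov  | 46169
4  | Le Guin | 2663 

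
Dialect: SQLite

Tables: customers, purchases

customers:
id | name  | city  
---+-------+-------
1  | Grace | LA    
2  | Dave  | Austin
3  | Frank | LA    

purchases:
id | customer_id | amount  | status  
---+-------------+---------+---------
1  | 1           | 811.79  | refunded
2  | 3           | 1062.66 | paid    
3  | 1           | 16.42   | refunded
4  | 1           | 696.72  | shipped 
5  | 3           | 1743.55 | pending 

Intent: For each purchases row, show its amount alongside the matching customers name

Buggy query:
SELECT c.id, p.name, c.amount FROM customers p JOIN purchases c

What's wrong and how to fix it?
Bug: Missing join condition: each purchases row is matched to all customers rows instead of just its own

Fix: Add ON c.customer_id = p.id to the JOIN

Corrected query:
SELECT c.id, p.name, c.amount FROM customers p JOIN purchases c ON c.customer_id = p.id

Result:
id | name  | amount 
---+-------+--------
1  | Grace | 811.79 
2  | Frank | 1062.66
3  | Grace | 16.42  
4  | Grace | 696.72 
5  | Frank | 1743.55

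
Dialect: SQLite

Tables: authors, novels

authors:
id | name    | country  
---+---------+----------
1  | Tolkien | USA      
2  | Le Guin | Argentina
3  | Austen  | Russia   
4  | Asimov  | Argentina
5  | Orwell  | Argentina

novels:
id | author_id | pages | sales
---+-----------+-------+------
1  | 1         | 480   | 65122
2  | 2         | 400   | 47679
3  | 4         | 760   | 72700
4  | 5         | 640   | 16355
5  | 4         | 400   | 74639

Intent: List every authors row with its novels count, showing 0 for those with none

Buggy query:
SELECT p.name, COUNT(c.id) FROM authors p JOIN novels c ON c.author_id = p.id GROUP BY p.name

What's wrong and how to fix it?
Bug: An inner join excludes parents with zero children

Fix: Use LEFT JOIN so parents without children still appear (COUNT(c.id) gives 0)

Corrected query:
SELECT p.name, COUNT(c.id) FROM authors p LEFT JOIN novels c ON c.author_id = p.id GROUP BY p.name

Result:
name    | COUNT(c.id)
--------+------------
Asimov  | 2          
Austen  | 0          
Le Guin | 1          
Orwell  | 1          
Tolkien | 1          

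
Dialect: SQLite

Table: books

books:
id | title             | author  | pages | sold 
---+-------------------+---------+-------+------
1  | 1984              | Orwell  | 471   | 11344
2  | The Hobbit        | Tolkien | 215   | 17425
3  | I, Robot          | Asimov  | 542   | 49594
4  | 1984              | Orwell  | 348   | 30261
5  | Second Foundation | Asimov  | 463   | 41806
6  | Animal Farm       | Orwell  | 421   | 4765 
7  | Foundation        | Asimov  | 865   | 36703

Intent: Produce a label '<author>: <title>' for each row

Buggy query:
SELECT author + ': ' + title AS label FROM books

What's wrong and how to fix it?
Bug: '+' is numeric addition; on text columns SQLite converts them to 0 instead of concatenating

Fix: Replace + with || to concatenate text

Corrected query:
SELECT author || ': ' || title AS label FROM books

Result:
label                    
-------------------------
Orwell: 1984             
Tolkien: The Hobbit      
Asimov: I, Robot         
Orwell: 1984             
Asimov: Second Foundation
Orwell: Animal Farm      
Asimov: Foundation       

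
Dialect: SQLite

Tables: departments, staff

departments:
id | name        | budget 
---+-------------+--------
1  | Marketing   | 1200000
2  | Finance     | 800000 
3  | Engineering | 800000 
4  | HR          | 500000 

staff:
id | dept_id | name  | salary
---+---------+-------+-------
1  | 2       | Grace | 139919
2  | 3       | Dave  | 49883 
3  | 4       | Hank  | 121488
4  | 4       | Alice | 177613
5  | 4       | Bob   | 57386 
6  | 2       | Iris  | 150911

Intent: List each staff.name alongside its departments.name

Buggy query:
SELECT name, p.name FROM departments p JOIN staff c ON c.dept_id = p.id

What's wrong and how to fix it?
Bug: 'name' exists in both joined tables, so the database can't tell which one is meant

Fix: Prefix ambiguous columns with the table alias

Corrected query:
SELECT c.name, p.name FROM departments p JOIN staff c ON c.dept_id = p.id

Result:
name  | name       
------+------------
Grace | Finance    
Dave  | Engineering
Hank  | HR         
Alice | HR         
Bob   | HR         
Iris  | Finance    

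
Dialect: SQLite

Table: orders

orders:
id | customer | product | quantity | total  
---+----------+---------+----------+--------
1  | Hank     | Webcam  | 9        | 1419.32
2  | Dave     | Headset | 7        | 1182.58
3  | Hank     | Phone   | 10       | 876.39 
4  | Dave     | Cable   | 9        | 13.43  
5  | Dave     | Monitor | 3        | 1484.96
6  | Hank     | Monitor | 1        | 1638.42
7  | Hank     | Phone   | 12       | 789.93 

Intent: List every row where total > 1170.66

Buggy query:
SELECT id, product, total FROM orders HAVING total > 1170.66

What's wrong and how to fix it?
Bug: This is a non-aggregate query (no GROUP BY, no aggregates), so in SQLite the HAVING clause is invalid here; a row-level condition belongs in WHERE

Fix: Replace HAVING with WHERE since the condition applies to individual rows

Corrected query:
SELECT id, product, total FROM orders WHERE total > 1170.66

Result:
id | product | total  
---+---------+--------
1  | Webcam  | 1419.32
2  | Headset | 1182.58
5  | Monitor | 1484.96
6  | Monitor | 1638.42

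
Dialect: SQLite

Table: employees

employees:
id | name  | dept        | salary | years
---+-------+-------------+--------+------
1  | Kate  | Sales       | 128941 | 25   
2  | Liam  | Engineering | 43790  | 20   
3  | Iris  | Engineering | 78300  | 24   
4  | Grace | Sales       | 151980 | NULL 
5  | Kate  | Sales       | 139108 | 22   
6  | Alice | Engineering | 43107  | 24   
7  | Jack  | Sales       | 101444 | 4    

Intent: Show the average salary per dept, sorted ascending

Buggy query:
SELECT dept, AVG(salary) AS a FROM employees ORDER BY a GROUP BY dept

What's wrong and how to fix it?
Bug: GROUP BY must precede ORDER BY

Fix: Move ORDER BY to the end, after GROUP BY

Corrected query:
SELECT dept, AVG(salary) AS a FROM employees GROUP BY dept ORDER BY a

Result:
dept        | a           
------------+-------------
Engineering | 55065.666667
Sales       | 130368.25   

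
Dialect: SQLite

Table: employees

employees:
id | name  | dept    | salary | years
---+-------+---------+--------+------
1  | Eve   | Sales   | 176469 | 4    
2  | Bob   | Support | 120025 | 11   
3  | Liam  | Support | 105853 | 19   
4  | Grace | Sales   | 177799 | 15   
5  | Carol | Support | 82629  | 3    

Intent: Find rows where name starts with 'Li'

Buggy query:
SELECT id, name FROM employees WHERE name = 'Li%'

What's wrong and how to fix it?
Bug: Wildcards only work with LIKE; '=' treats '%' as a literal character

Fix: Replace '=' with LIKE so 'Li%' is treated as a pattern

Corrected query:
SELECT id, name FROM employees WHERE name LIKE 'Li%'

Result:
id | name
---+-----
3  | Liam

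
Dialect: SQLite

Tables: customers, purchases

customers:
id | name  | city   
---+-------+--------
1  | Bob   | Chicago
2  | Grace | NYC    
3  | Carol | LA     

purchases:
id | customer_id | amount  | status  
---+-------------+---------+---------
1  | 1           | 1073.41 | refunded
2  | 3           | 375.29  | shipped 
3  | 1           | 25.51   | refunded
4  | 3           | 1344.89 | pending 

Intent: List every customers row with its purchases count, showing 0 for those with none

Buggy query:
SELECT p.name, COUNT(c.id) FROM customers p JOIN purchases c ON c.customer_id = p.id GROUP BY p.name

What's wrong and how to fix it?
Bug: An inner join excludes parents with zero children

Fix: Switch to LEFT JOIN to retain unmatched parent rows

Corrected query:
SELECT p.name, COUNT(c.id) FROM customers p LEFT JOIN purchases c ON c.customer_id = p.id GROUP BY p.name

Result:
name  | COUNT(c.id)
------+------------
Bob   | 2          
Carol | 2          
Grace | 0          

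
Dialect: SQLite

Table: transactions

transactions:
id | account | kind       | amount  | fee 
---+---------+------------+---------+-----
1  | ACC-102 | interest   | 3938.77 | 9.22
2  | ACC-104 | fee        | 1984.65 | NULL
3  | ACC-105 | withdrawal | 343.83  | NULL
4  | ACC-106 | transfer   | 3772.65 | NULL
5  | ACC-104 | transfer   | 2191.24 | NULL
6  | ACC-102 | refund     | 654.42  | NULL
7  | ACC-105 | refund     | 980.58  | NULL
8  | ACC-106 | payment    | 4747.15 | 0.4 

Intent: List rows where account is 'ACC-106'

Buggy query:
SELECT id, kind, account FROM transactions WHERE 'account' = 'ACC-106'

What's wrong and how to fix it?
Bug: Single quotes denote string literals in SQL; the column name is being compared as a constant string

Fix: Remove the quotes around the column name (or use double quotes for an identifier)

Corrected query:
SELECT id, kind, account FROM transactions WHERE account = 'ACC-106'

Result:
id | kind     | account
---+----------+--------
4  | transfer | ACC-106
8  | payment  | ACC-106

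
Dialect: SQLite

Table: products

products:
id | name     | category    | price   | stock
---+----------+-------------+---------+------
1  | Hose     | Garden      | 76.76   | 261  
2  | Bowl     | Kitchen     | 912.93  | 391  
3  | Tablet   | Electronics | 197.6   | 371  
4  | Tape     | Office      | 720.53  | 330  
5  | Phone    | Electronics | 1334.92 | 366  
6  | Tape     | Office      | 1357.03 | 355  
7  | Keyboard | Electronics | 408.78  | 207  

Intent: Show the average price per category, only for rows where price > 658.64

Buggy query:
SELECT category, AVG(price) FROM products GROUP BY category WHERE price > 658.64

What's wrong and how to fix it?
Bug: WHERE cannot follow GROUP BY

Fix: Place WHERE between FROM and GROUP BY

Corrected query:
SELECT category, AVG(price) FROM products WHERE price > 658.64 GROUP BY category

Result:
category    | AVG(price)
------------+-----------
Electronics | 1334.92   
Kitchen     | 912.93    
Office      | 1038.78   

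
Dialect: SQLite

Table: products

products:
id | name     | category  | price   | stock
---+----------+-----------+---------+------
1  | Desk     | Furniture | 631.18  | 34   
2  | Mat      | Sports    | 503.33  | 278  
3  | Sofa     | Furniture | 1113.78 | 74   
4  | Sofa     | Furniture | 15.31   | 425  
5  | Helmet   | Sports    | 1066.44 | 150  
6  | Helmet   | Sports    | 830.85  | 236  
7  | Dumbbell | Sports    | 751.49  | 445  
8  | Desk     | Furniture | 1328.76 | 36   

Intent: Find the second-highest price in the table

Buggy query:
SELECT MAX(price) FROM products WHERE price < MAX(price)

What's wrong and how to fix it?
Bug: MAX(price) on the right of the comparison is an aggregate-in-WHERE error

Fix: Compute the overall MAX in a subquery, then take MAX of rows below it

Corrected query:
SELECT MAX(price) FROM products WHERE price < (SELECT MAX(price) FROM products)

Result:
MAX(price)
----------
1113.78   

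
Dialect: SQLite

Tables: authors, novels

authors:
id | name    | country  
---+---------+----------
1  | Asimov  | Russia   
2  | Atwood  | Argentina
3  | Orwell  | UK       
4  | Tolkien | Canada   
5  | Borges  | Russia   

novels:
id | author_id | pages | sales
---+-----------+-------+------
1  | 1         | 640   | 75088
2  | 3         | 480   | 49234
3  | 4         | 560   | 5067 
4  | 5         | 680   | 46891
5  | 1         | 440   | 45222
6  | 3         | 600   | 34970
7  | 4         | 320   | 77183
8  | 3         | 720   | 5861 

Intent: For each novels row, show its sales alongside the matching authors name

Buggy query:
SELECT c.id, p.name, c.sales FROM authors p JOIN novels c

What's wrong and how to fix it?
Bug: Missing join condition: each novels row is matched to all authors rows instead of just its own

Fix: Add ON c.author_id = p.id to the JOIN

Corrected query:
SELECT c.id, p.name, c.sales FROM authors p JOIN novels c ON c.author_id = p.id

Result:
id | name    | sales
---+---------+------
1  | Asimov  | 75088
2  | Orwell  | 49234
3  | Tolkien | 5067 
4  | Borges  | 46891
5  | Asimov  | 45222
6  | Orwell  | 34970
7  | Tolkien | 77183
8  | Orwell  | 5861 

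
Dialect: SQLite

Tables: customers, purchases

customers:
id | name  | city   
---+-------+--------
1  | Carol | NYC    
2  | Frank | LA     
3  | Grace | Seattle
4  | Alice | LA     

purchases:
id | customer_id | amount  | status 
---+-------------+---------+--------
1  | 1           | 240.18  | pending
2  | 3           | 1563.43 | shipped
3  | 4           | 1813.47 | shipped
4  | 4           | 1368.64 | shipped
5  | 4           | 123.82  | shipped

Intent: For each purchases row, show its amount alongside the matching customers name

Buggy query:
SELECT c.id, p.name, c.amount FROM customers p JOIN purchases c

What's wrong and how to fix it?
Bug: JOIN with no ON clause produces a cartesian product; every purchases row pairs with every customers row

Fix: Add ON c.customer_id = p.id to the JOIN

Corrected query:
SELECT c.id, p.name, c.amount FROM customers p JOIN purchases c ON c.customer_id = p.id

Result:
id | name  | amount 
---+-------+--------
1  | Carol | 240.18 
2  | Grace | 1563.43
3  | Alice | 1813.47
4  | Alice | 1368.64
5  | Alice | 123.82 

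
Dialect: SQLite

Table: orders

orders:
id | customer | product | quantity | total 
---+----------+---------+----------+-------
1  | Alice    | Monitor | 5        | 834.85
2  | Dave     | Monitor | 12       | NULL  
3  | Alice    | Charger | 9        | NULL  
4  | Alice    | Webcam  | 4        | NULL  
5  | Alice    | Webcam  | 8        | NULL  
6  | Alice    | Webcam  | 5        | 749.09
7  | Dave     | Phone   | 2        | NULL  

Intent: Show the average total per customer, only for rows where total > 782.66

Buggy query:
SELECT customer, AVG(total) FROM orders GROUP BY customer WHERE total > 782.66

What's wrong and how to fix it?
Bug: Row-level WHERE must come before GROUP BY in the clause order

Fix: Move the WHERE clause before GROUP BY

Corrected query:
SELECT customer, AVG(total) FROM orders WHERE total > 782.66 GROUP BY customer

Result:
customer | AVG(total)
---------+-----------
Alice    | 834.85    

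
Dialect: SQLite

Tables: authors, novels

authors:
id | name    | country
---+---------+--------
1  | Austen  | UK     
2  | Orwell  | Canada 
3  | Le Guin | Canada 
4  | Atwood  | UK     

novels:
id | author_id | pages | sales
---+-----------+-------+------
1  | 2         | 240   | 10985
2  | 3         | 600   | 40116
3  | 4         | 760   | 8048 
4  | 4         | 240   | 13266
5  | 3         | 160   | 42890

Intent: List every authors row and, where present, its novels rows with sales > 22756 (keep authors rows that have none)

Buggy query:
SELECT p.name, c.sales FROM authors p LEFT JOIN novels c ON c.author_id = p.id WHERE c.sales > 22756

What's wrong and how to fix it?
Bug: Filtering c.sales in WHERE discards the NULL rows produced by LEFT JOIN, turning it into an inner join

Fix: Move the right-table condition into the ON clause so unmatched parents are kept

Corrected query:
SELECT p.name, c.sales FROM authors p LEFT JOIN novels c ON c.author_id = p.id AND c.sales > 22756

Result:
name    | sales
--------+------
Austen  | NULL 
Orwell  | NULL 
Le Guin | 40116
Le Guin | 42890
Atwood  | NULL 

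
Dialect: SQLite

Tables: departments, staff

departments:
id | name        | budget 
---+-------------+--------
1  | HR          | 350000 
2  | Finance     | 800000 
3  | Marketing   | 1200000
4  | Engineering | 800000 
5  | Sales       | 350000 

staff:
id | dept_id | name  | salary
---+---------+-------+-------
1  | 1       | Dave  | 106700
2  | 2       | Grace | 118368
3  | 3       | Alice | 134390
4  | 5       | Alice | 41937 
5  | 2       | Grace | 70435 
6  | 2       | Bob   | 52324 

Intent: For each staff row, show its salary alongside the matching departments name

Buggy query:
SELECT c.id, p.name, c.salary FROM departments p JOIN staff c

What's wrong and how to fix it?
Bug: JOIN with no ON clause produces a cartesian product; every staff row pairs with every departments row

Fix: Add ON c.dept_id = p.id to the JOIN

Corrected query:
SELECT c.id, p.name, c.salary FROM departments p JOIN staff c ON c.dept_id = p.id

Result:
id | name      | salary
---+-----------+-------
1  | HR        | 106700
2  | Finance   | 118368
3  | Marketing | 134390
4  | Sales     | 41937 
5  | Finance   | 70435 
6  | Finance   | 52324 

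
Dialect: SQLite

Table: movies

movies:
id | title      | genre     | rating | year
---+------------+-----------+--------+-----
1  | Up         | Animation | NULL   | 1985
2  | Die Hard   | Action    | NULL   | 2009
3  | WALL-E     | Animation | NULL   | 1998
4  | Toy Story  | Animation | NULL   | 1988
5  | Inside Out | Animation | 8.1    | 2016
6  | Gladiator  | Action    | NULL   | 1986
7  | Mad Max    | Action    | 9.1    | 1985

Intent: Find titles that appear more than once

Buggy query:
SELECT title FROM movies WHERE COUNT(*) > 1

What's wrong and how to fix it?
Bug: COUNT(*) is an aggregate and cannot be used in WHERE

Fix: Group first, then use HAVING for the count condition

Corrected query:
SELECT title FROM movies GROUP BY title HAVING COUNT(*) > 1

Result:
(no rows)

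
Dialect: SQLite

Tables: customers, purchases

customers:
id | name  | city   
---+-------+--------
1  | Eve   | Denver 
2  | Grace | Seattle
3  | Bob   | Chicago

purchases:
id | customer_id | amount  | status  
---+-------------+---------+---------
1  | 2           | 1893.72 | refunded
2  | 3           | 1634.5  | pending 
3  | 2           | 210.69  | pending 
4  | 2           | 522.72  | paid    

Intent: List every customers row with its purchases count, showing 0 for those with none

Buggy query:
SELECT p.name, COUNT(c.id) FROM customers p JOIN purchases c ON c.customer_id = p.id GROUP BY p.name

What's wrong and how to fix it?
Bug: An inner join excludes parents with zero children

Fix: Use LEFT JOIN so parents without children still appear (COUNT(c.id) gives 0)

Corrected query:
SELECT p.name, COUNT(c.id) FROM customers p LEFT JOIN purchases c ON c.customer_id = p.id GROUP BY p.name

Result:
name  | COUNT(c.id)
------+------------
Bob   | 1          
Eve   | 0          
Grace | 3          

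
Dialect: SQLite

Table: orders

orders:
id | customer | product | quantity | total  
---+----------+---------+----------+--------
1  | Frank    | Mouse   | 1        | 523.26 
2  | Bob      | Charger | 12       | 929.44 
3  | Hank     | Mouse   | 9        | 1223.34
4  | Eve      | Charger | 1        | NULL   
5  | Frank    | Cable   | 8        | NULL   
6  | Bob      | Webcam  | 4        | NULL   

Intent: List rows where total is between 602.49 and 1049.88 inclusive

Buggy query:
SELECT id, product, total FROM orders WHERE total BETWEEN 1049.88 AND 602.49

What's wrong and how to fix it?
Bug: The bounds are reversed; BETWEEN a AND b requires a <= b to match anything

Fix: Write BETWEEN 602.49 AND 1049.88

Corrected query:
SELECT id, product, total FROM orders WHERE total BETWEEN 602.49 AND 1049.88

Result:
id | product | total 
---+---------+-------
2  | Charger | 929.44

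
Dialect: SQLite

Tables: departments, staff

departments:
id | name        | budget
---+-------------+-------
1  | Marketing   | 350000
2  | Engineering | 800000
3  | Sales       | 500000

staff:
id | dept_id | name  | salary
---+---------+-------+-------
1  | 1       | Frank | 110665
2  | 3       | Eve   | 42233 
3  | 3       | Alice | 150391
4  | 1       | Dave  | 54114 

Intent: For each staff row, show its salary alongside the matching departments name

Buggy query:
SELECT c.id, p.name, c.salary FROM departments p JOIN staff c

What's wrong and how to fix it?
Bug: JOIN with no ON clause produces a cartesian product; every staff row pairs with every departments row

Fix: Specify the join condition linking the foreign key to the parent id

Corrected query:
SELECT c.id, p.name, c.salary FROM departments p JOIN staff c ON c.dept_id = p.id

Result:
id | name      | salary
---+-----------+-------
1  | Marketing | 110665
2  | Sales     | 42233 
3  | Sales     | 150391
4  | Marketing | 54114 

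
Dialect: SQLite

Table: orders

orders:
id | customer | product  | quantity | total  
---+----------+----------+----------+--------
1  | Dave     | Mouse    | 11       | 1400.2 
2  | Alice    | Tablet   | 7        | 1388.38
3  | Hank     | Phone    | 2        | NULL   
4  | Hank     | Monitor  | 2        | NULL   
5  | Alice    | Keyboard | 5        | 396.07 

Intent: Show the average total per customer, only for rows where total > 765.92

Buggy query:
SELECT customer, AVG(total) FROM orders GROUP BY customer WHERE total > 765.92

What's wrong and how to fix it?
Bug: WHERE cannot follow GROUP BY

Fix: Move the WHERE clause before GROUP BY

Corrected query:
SELECT customer, AVG(total) FROM orders WHERE total > 765.92 GROUP BY customer

Result:
customer | AVG(total)
---------+-----------
Alice    | 1388.38   
Dave     | 1400.2    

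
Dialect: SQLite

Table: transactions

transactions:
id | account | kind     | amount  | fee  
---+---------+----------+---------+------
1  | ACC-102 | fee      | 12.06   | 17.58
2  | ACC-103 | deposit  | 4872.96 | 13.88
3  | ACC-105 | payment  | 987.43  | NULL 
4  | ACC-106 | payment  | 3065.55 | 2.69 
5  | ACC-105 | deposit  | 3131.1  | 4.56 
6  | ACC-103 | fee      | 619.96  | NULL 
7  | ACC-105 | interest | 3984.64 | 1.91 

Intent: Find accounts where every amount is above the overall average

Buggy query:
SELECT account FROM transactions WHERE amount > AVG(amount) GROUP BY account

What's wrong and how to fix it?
Bug: WHERE evaluates per row before aggregation, so AVG() is unavailable

Fix: Use a subquery for AVG and a HAVING MIN(...) filter so the condition holds for every row in the group

Corrected query:
SELECT account FROM transactions GROUP BY account HAVING MIN(amount) > (SELECT AVG(amount) FROM transactions)

Result:
account
-------
ACC-106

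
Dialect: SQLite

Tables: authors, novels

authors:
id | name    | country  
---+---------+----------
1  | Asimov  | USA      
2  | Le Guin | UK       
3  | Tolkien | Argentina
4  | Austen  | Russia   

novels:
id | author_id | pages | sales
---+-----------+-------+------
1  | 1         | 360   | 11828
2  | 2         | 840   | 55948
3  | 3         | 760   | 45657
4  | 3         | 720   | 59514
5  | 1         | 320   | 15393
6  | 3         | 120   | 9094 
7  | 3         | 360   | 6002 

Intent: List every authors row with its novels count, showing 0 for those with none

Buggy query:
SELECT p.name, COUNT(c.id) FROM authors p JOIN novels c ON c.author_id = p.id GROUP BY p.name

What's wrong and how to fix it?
Bug: INNER JOIN drops authors rows that have no matching novels rows

Fix: Switch to LEFT JOIN to retain unmatched parent rows

Corrected query:
SELECT p.name, COUNT(c.id) FROM authors p LEFT JOIN novels c ON c.author_id = p.id GROUP BY p.name

Result:
name    | COUNT(c.id)
--------+------------
Asimov  | 2          
Austen  | 0          
Le Guin | 1          
Tolkien | 4          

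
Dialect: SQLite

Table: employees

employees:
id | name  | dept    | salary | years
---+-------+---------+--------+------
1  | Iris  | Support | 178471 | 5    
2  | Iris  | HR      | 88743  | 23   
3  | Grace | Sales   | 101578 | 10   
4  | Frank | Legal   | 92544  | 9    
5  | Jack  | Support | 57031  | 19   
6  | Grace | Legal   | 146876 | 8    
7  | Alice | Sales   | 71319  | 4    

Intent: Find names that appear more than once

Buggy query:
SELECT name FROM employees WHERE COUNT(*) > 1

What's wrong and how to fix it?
Bug: COUNT(*) is an aggregate and cannot be used in WHERE

Fix: GROUP BY name, then filter groups with HAVING COUNT(*) > 1

Corrected query:
SELECT name FROM employees GROUP BY name HAVING COUNT(*) > 1

Result:
name 
-----
Grace
Iris 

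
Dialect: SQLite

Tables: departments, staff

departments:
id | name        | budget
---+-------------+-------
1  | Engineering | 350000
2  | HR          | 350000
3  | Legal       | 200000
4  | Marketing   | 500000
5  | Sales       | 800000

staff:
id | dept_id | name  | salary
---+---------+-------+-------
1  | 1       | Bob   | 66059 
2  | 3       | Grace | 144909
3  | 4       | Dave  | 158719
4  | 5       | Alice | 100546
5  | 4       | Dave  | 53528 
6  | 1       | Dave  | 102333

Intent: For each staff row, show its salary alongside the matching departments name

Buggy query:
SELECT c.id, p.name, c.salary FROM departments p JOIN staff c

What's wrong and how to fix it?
Bug: JOIN with no ON clause produces a cartesian product; every staff row pairs with every departments row

Fix: Add ON c.dept_id = p.id to the JOIN

Corrected query:
SELECT c.id, p.name, c.salary FROM departments p JOIN staff c ON c.dept_id = p.id

Result:
id | name        | salary
---+-------------+-------
1  | Engineering | 66059 
2  | Legal       | 144909
3  | Marketing   | 158719
4  | Sales       | 100546
5  | Marketing   | 53528 
6  | Engineering | 102333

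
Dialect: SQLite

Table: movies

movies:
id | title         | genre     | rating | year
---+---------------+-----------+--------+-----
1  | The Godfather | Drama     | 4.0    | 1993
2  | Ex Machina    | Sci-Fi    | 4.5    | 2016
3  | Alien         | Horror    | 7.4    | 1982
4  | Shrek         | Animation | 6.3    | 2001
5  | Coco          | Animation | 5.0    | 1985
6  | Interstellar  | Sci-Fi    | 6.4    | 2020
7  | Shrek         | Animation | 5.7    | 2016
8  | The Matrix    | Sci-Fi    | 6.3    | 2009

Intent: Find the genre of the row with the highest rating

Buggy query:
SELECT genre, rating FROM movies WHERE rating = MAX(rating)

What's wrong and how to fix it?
Bug: WHERE is evaluated per row; an aggregate over the whole table isn't defined there

Fix: Use a subquery: WHERE rating = (SELECT MAX(rating) FROM movies)

Corrected query:
SELECT genre, rating FROM movies WHERE rating = (SELECT MAX(rating) FROM movies)

Result:
genre  | rating
-------+-------
Horror | 7.4   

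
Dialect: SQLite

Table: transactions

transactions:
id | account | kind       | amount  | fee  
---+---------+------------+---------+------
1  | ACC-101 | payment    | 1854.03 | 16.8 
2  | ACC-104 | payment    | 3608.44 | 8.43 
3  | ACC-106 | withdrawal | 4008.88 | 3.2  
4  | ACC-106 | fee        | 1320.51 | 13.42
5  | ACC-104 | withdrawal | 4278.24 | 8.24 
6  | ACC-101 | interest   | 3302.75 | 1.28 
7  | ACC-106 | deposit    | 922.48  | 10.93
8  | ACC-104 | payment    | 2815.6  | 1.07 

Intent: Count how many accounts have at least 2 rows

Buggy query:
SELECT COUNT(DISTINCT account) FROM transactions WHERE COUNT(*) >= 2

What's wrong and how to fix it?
Bug: COUNT(*) cannot appear in WHERE; the per-group count doesn't exist yet

Fix: Group first with HAVING COUNT(*) >= 2, then COUNT the resulting groups

Corrected query:
SELECT COUNT(*) FROM (SELECT account FROM transactions GROUP BY account HAVING COUNT(*) >= 2)

Result:
COUNT(*)
--------
3       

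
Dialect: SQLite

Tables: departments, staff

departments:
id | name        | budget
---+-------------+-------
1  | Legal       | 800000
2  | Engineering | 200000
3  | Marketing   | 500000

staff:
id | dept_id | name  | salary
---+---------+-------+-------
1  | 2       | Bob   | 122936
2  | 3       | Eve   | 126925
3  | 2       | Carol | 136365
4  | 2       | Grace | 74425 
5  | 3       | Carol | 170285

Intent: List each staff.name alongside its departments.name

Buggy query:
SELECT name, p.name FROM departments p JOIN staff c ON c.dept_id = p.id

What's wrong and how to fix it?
Bug: Both tables have a 'name' column; the unqualified reference is ambiguous

Fix: Prefix ambiguous columns with the table alias

Corrected query:
SELECT c.name, p.name FROM departments p JOIN staff c ON c.dept_id = p.id

Result:
name  | name       
------+------------
Bob   | Engineering
Eve   | Marketing  
Carol | Engineering
Grace | Engineering
Carol | Marketing  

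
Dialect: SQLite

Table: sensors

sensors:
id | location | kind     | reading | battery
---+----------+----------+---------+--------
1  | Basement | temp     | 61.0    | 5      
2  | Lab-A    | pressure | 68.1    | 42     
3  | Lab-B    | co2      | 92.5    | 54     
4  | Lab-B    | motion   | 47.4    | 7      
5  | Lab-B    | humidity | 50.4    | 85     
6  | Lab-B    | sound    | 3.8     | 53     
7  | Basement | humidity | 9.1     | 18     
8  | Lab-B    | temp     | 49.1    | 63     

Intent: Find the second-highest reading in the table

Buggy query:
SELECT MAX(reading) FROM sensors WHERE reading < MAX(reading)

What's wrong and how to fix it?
Bug: MAX(reading) on the right of the comparison is an aggregate-in-WHERE error

Fix: Compute the overall MAX in a subquery, then take MAX of rows below it

Corrected query:
SELECT MAX(reading) FROM sensors WHERE reading < (SELECT MAX(reading) FROM sensors)

Result:
MAX(reading)
------------
68.1        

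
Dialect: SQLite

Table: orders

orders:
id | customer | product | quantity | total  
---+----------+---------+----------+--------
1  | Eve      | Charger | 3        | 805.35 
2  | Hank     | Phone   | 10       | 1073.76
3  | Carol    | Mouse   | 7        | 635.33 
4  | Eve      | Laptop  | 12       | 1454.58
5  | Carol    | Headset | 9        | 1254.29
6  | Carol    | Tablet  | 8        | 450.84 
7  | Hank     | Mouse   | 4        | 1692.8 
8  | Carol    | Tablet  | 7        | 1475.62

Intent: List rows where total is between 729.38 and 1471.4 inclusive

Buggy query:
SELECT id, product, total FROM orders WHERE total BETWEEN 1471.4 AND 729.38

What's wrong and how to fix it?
Bug: BETWEEN expects the lower bound first; with 1471.4 AND 729.38 the range is empty

Fix: Write BETWEEN 729.38 AND 1471.4

Corrected query:
SELECT id, product, total FROM orders WHERE total BETWEEN 729.38 AND 1471.4

Result:
id | product | total  
---+---------+--------
1  | Charger | 805.35 
2  | Phone   | 1073.76
4  | Laptop  | 1454.58
5  | Headset | 1254.29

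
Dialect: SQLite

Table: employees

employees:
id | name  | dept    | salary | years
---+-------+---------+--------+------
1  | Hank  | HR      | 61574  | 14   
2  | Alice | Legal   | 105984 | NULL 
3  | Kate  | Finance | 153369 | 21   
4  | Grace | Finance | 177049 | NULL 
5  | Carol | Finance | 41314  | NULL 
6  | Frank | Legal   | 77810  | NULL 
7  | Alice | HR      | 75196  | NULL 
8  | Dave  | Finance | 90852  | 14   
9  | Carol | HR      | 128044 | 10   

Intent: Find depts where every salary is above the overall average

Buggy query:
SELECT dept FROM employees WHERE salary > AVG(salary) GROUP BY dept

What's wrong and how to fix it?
Bug: AVG() is an aggregate; it can't sit directly in WHERE

Fix: Compute the overall average in a scalar subquery and compare each group's MIN against it in HAVING

Corrected query:
SELECT dept FROM employees GROUP BY dept HAVING MIN(salary) > (SELECT AVG(salary) FROM employees)

Result:
(no rows)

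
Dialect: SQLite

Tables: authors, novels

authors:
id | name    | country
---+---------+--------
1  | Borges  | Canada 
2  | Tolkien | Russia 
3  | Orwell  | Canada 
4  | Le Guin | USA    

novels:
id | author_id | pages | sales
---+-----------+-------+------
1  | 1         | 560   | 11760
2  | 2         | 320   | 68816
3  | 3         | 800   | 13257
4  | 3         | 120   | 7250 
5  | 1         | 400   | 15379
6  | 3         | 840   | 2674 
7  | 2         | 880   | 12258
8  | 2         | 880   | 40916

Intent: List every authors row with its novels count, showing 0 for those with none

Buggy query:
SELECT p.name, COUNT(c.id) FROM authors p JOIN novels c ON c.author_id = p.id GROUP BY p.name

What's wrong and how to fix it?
Bug: INNER JOIN drops authors rows that have no matching novels rows

Fix: Use LEFT JOIN so parents without children still appear (COUNT(c.id) gives 0)

Corrected query:
SELECT p.name, COUNT(c.id) FROM authors p LEFT JOIN novels c ON c.author_id = p.id GROUP BY p.name

Result:
name    | COUNT(c.id)
--------+------------
Borges  | 2          
Le Guin | 0          
Orwell  | 3          
Tolkien | 3          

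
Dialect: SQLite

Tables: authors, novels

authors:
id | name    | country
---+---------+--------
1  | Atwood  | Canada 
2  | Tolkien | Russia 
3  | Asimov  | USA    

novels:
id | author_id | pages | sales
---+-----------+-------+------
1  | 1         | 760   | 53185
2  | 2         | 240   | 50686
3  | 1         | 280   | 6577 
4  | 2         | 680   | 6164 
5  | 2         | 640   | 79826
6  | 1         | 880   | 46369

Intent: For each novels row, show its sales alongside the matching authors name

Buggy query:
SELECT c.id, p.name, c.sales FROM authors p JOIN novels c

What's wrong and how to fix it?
Bug: Missing join condition: each novels row is matched to all authors rows instead of just its own

Fix: Add ON c.author_id = p.id to the JOIN

Corrected query:
SELECT c.id, p.name, c.sales FROM authors p JOIN novels c ON c.author_id = p.id

Result:
id | name    | sales
---+---------+------
1  | Atwood  | 53185
2  | Tolkien | 50686
3  | Atwood  | 6577 
4  | Tolkien | 6164 
5  | Tolkien | 79826
6  | Atwood  | 46369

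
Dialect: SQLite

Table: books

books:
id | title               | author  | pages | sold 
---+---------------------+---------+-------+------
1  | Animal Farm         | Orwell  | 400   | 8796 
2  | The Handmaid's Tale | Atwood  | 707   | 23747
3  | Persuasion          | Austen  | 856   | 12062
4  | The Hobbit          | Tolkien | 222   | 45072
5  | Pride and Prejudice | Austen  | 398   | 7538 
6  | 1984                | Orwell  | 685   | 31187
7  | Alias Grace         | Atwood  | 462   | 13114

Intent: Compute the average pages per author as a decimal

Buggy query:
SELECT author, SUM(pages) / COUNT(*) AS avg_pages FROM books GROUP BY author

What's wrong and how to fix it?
Bug: Both operands are integers, so '/' performs integer division and truncates

Fix: Multiply by 1.0 (or CAST to REAL) to force floating-point division

Corrected query:
SELECT author, SUM(pages) * 1.0 / COUNT(*) AS avg_pages FROM books GROUP BY author

Result:
author  | avg_pages
--------+----------
Atwood  | 584.5    
Austen  | 627      
Orwell  | 542.5    
Tolkien | 222      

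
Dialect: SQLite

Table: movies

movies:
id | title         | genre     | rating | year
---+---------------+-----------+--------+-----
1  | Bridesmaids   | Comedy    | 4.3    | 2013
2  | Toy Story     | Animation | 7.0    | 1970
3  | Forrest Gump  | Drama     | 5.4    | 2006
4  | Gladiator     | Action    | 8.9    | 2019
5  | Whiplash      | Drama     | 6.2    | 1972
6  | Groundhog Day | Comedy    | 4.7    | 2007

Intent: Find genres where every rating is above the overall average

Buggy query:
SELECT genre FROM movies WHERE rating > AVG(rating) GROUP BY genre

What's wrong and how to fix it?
Bug: AVG() is an aggregate; it can't sit directly in WHERE

Fix: Use a subquery for AVG and a HAVING MIN(...) filter so the condition holds for every row in the group

Corrected query:
SELECT genre FROM movies GROUP BY genre HAVING MIN(rating) > (SELECT AVG(rating) FROM movies)

Result:
genre    
---------
Action   
Animation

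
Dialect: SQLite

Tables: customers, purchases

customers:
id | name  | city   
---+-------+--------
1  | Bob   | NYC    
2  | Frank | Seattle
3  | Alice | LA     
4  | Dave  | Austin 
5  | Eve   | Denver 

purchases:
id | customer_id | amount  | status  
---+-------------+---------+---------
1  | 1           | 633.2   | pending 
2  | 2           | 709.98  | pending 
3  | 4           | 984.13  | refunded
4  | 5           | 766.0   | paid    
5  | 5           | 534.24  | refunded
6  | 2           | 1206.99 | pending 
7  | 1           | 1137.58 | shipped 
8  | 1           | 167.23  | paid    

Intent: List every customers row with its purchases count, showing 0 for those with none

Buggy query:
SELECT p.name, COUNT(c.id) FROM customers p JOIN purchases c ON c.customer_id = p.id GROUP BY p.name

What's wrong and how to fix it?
Bug: INNER JOIN drops customers rows that have no matching purchases rows

Fix: Switch to LEFT JOIN to retain unmatched parent rows

Corrected query:
SELECT p.name, COUNT(c.id) FROM customers p LEFT JOIN purchases c ON c.customer_id = p.id GROUP BY p.name

Result:
name  | COUNT(c.id)
------+------------
Alice | 0          
Bob   | 3          
Dave  | 1          
Eve   | 2          
Frank | 2          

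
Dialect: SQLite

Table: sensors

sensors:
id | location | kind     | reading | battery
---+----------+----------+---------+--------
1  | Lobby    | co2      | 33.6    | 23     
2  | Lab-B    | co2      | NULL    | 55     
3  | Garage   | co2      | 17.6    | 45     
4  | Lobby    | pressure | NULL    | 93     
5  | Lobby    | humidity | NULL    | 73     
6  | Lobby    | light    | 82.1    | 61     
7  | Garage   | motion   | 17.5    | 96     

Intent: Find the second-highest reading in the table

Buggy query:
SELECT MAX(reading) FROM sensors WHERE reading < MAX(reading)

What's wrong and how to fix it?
Bug: MAX(reading) on the right of the comparison is an aggregate-in-WHERE error

Fix: Put the inner MAX in a scalar subquery

Corrected query:
SELECT MAX(reading) FROM sensors WHERE reading < (SELECT MAX(reading) FROM sensors)

Result:
MAX(reading)
------------
33.6        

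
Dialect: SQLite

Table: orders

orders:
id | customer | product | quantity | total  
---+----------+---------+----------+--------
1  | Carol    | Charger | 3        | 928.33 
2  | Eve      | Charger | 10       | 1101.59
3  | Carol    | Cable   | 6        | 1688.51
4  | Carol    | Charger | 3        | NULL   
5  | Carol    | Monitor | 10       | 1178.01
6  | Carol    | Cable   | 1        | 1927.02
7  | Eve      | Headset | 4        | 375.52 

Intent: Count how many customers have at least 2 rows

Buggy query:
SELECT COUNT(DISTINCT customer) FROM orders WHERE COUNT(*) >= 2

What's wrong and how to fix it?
Bug: WHERE filters individual rows, not groups, so a group-level COUNT is invalid there

Fix: Use a subquery that GROUPs and filters with HAVING, then count its rows

Corrected query:
SELECT COUNT(*) FROM (SELECT customer FROM orders GROUP BY customer HAVING COUNT(*) >= 2)

Result:
COUNT(*)
--------
2       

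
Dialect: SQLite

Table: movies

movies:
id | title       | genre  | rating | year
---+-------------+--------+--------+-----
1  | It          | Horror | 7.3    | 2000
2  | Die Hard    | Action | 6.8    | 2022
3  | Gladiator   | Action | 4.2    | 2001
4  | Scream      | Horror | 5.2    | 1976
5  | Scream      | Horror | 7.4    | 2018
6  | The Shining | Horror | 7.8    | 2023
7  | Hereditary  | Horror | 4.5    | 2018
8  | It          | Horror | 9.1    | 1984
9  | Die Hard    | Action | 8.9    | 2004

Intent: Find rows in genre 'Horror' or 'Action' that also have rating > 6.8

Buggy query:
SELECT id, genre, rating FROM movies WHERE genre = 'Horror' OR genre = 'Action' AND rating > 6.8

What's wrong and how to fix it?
Bug: AND binds tighter than OR, so this parses as genre = 'Horror' OR (genre = 'Action' AND rating > 6.8)

Fix: Group the OR with parentheses (or use IN), then AND the threshold

Corrected query:
SELECT id, genre, rating FROM movies WHERE (genre = 'Horror' OR genre = 'Action') AND rating > 6.8

Result:
id | genre  | rating
---+--------+-------
1  | Horror | 7.3   
5  | Horror | 7.4   
6  | Horror | 7.8   
8  | Horror | 9.1   
9  | Action | 8.9   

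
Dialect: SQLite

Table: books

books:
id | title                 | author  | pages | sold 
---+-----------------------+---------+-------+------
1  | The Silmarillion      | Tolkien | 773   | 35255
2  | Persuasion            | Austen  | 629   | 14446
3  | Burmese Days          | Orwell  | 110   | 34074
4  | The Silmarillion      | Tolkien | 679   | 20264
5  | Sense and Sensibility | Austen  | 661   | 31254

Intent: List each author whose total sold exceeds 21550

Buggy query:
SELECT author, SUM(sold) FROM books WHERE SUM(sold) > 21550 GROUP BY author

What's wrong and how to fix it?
Bug: Aggregate functions cannot appear in a WHERE clause

Fix: Move the aggregate condition to a HAVING clause

Corrected query:
SELECT author, SUM(sold) FROM books GROUP BY author HAVING SUM(sold) > 21550

Result:
author  | SUM(sold)
--------+----------
Austen  | 45700    
Orwell  | 34074    
Tolkien | 55519    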